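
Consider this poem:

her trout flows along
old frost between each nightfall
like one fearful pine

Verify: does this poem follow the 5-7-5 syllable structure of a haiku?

Line 1: "her trout flows along": 1+1+1+2 = 5 ✓
Line 2: "old frost between each nightfall": 1+1+2+1+2 = 7 ✓
Line 3: "like one fearful pine": 1+1+2+1 = 5 ✓

Yes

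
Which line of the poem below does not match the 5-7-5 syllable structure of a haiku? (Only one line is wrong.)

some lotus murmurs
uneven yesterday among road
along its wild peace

The second line

Line 1: some (1), lotus (2), murmurs (2) → 5 ✓
Line 2: uneven (3), yesterday (3), among (2), road (1) → 9 (expected 7)
Line 3: along (2), its (1), wild (1), peace (1) → 5 ✓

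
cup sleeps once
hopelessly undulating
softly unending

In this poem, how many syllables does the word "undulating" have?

4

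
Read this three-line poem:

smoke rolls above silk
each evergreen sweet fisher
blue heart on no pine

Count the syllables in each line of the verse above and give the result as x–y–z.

Line 1: "smoke rolls above silk": 1+1+2+1 = 5
Line 2: "each evergreen sweet fisher": 1+3+1+2 = 7
Line 3: "blue heart on no pine": 1+1+1+1+1 = 5

5–7–5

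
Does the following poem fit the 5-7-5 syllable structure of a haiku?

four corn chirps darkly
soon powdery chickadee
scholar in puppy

Yes

Line 1: "four corn chirps darkly": 1+1+1+2 = 5 ✓
Line 2: "soon powdery chickadee": 1+3+3 = 7 ✓
Line 3: "scholar in puppy": 2+1+2 = 5 ✓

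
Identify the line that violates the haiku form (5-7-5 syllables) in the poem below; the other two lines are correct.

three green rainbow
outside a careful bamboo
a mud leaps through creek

Line 1: three(1) + green(1) + rainbow(2) = 4 (expected 5)
Line 2: outside(2) + a(1) + careful(2) + bamboo(2) = 7 ✓
Line 3: a(1) + mud(1) + leaps(1) + through(1) + creek(1) = 5 ✓

The first line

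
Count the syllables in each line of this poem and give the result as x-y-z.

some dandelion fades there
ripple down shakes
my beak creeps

7-4-3

Line 1: some (1), dandelion (4), fades (1), there (1) → 7
Line 2: ripple (2), down (1), shakes (1) → 4
Line 3: my (1), beak (1), creeps (1) → 3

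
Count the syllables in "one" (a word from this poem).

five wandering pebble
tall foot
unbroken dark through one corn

1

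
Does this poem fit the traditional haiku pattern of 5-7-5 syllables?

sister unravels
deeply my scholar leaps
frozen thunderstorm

No

Line 1: sister(2) + unravels(3) = 5 ✓
Line 2: deeply(2) + my(1) + scholar(2) + leaps(1) = 6 (expected 7)
Line 3: frozen(2) + thunderstorm(3) = 5 ✓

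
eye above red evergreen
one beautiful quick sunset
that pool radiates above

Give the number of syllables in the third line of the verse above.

The third line: that(1) + pool(1) + radiates(3) + above(2) = 7

7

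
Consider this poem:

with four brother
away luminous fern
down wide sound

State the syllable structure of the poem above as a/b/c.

4/6/3

Line 1: "with four brother": 1+1+2 = 4
Line 2: "away luminous fern": 2+3+1 = 6
Line 3: "down wide sound": 1+1+1 = 3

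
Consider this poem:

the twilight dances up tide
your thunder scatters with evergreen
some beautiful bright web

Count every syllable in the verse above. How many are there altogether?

22

Line 1: the(1) + twilight(2) + dances(2) + up(1) + tide(1) = 7
Line 2: your(1) + thunder(2) + scatters(2) + with(1) + evergreen(3) = 9
Line 3: some(1) + beautiful(3) + bright(1) + web(1) = 6
Total: 7 + 9 + 6 = 22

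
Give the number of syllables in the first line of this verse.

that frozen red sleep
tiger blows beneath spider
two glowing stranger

5

The first line: that (1), frozen (2), red (1), sleep (1) → 5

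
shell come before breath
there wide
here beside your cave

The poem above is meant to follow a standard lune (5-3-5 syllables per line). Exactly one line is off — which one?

Line 1: shell (1), come (1), before (2), breath (1) → 5 ✓
Line 2: there (1), wide (1) → 2 (expected 3)
Line 3: here (1), beside (2), your (1), cave (1) → 5 ✓

Line 2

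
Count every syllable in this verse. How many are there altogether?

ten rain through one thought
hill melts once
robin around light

13

Line 1: ten(1) + rain(1) + through(1) + one(1) + thought(1) = 5
Line 2: hill(1) + melts(1) + once(1) = 3
Line 3: robin(2) + around(2) + light(1) = 5
Total: 5 + 3 + 5 = 13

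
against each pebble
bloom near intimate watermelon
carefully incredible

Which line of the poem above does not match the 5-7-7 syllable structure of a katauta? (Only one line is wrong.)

Line 1: against (2), each (1), pebble (2) → 5 ✓
Line 2: bloom (1), near (1), intimate (3), watermelon (4) → 9 (expected 7)
Line 3: carefully (3), incredible (4) → 7 ✓

The second line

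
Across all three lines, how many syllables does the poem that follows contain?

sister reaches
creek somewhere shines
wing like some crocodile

Line 1: sister(2) + reaches(2) = 4
Line 2: creek(1) + somewhere(2) + shines(1) = 4
Line 3: wing(1) + like(1) + some(1) + crocodile(3) = 6
Total: 4 + 4 + 6 = 14

14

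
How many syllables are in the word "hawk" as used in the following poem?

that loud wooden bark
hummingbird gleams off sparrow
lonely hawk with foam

1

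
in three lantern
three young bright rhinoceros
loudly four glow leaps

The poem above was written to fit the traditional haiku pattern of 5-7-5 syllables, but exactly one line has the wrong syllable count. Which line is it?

The first line

Line 1: "in three lantern": 1+1+2 = 4 (expected 5)
Line 2: "three young bright rhinoceros": 1+1+1+4 = 7 ✓
Line 3: "loudly four glow leaps": 2+1+1+1 = 5 ✓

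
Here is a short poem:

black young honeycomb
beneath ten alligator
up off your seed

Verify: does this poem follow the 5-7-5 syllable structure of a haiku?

Line 1: black (1), young (1), honeycomb (3) → 5 ✓
Line 2: beneath (2), ten (1), alligator (4) → 7 ✓
Line 3: up (1), off (1), your (1), seed (1) → 4 (expected 5)

No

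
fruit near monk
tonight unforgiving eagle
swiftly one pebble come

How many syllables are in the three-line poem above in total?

Line 1: "fruit near monk": 1+1+1 = 3
Line 2: "tonight unforgiving eagle": 2+4+2 = 8
Line 3: "swiftly one pebble come": 2+1+2+1 = 6
Total: 3 + 8 + 6 = 17

17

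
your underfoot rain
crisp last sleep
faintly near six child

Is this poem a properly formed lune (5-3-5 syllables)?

Line 1: your(1) + underfoot(3) + rain(1) = 5 ✓
Line 2: crisp(1) + last(1) + sleep(1) = 3 ✓
Line 3: faintly(2) + near(1) + six(1) + child(1) = 5 ✓

Yes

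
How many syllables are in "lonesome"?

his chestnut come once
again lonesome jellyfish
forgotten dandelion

2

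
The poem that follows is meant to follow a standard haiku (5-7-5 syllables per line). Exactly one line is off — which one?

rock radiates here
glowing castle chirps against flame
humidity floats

Line 2

Line 1: rock(1) + radiates(3) + here(1) = 5 ✓
Line 2: glowing(2) + castle(2) + chirps(1) + against(2) + flame(1) = 8 (expected 7)
Line 3: humidity(4) + floats(1) = 5 ✓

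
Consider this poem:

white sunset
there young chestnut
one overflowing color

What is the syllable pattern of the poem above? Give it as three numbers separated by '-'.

3-4-7

Line 1: white(1) + sunset(2) = 3
Line 2: there(1) + young(1) + chestnut(2) = 4
Line 3: one(1) + overflowing(4) + color(2) = 7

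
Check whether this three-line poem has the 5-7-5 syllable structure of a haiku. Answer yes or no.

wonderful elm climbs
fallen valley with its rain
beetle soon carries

Yes

Line 1: wonderful (3), elm (1), climbs (1) → 5 ✓
Line 2: fallen (2), valley (2), with (1), its (1), rain (1) → 7 ✓
Line 3: beetle (2), soon (1), carries (2) → 5 ✓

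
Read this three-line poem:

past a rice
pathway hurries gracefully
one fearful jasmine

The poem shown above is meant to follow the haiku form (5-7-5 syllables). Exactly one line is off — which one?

Line 1

Line 1: "past a rice": 1+1+1 = 3 (expected 5)
Line 2: "pathway hurries gracefully": 2+2+3 = 7 ✓
Line 3: "one fearful jasmine": 1+2+2 = 5 ✓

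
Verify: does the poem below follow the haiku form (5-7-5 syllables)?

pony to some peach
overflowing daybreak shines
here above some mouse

Yes

Line 1: pony (2), to (1), some (1), peach (1) → 5 ✓
Line 2: overflowing (4), daybreak (2), shines (1) → 7 ✓
Line 3: here (1), above (2), some (1), mouse (1) → 5 ✓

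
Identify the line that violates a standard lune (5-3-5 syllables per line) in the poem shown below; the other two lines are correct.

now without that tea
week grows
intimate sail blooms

Line 1: "now without that tea": 1+2+1+1 = 5 ✓
Line 2: "week grows": 1+1 = 2 (expected 3)
Line 3: "intimate sail blooms": 3+1+1 = 5 ✓

The second line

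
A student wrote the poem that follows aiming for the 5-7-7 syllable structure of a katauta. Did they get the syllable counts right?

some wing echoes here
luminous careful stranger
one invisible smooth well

Yes

Line 1: some (1), wing (1), echoes (2), here (1) → 5 ✓
Line 2: luminous (3), careful (2), stranger (2) → 7 ✓
Line 3: one (1), invisible (4), smooth (1), well (1) → 7 ✓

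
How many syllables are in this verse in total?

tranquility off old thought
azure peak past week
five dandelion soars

18

Line 1: tranquility (4), off (1), old (1), thought (1) → 7
Line 2: azure (2), peak (1), past (1), week (1) → 5
Line 3: five (1), dandelion (4), soars (1) → 6
Total: 7 + 5 + 6 = 18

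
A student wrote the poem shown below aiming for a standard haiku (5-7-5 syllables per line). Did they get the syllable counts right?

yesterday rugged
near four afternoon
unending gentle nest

No

Line 1: yesterday (3), rugged (2) → 5 ✓
Line 2: near (1), four (1), afternoon (3) → 5 (expected 7)
Line 3: unending (3), gentle (2), nest (1) → 6 (expected 5)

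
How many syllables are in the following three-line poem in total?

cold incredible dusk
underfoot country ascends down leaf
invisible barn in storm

22

Line 1: cold(1) + incredible(4) + dusk(1) = 6
Line 2: underfoot(3) + country(2) + ascends(2) + down(1) + leaf(1) = 9
Line 3: invisible(4) + barn(1) + in(1) + storm(1) = 7
Total: 6 + 9 + 7 = 22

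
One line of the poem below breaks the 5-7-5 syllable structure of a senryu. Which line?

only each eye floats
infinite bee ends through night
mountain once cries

Line 3

Line 1: only(2) + each(1) + eye(1) + floats(1) = 5 ✓
Line 2: infinite(3) + bee(1) + ends(1) + through(1) + night(1) = 7 ✓
Line 3: mountain(2) + once(1) + cries(1) = 4 (expected 5)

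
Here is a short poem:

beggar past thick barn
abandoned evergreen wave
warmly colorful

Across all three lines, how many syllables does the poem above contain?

Line 1: beggar (2), past (1), thick (1), barn (1) → 5
Line 2: abandoned (3), evergreen (3), wave (1) → 7
Line 3: warmly (2), colorful (3) → 5
Total: 5 + 7 + 5 = 17

17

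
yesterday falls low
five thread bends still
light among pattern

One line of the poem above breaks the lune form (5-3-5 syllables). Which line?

Line 1: yesterday(3) + falls(1) + low(1) = 5 ✓
Line 2: five(1) + thread(1) + bends(1) + still(1) = 4 (expected 3)
Line 3: light(1) + among(2) + pattern(2) = 5 ✓

Line 2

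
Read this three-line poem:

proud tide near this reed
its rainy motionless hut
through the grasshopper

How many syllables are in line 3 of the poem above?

5

Line 3: through (1), the (1), grasshopper (3) → 5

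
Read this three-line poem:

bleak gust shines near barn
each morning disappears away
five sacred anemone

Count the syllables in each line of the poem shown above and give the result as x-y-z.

Line 1: bleak (1), gust (1), shines (1), near (1), barn (1) → 5
Line 2: each (1), morning (2), disappears (3), away (2) → 8
Line 3: five (1), sacred (2), anemone (4) → 7

5-8-7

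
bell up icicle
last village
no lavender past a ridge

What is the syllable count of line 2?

3

Line 2: "last village": 1+2 = 3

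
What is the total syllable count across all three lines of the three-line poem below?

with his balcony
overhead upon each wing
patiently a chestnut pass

Line 1: "with his balcony": 1+1+3 = 5
Line 2: "overhead upon each wing": 3+2+1+1 = 7
Line 3: "patiently a chestnut pass": 3+1+2+1 = 7
Total: 5 + 7 + 7 = 19

19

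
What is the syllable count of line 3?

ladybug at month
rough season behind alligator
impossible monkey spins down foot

Line 3: impossible (4), monkey (2), spins (1), down (1), foot (1) → 9

9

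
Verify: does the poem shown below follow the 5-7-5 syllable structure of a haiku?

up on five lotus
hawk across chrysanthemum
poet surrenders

Line 1: up(1) + on(1) + five(1) + lotus(2) = 5 ✓
Line 2: hawk(1) + across(2) + chrysanthemum(4) = 7 ✓
Line 3: poet(2) + surrenders(3) = 5 ✓

Yes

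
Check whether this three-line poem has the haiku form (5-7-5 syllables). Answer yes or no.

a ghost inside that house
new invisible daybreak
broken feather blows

Line 1: "a ghost inside that house": 1+1+2+1+1 = 6 (expected 5)
Line 2: "new invisible daybreak": 1+4+2 = 7 ✓
Line 3: "broken feather blows": 2+2+1 = 5 ✓

No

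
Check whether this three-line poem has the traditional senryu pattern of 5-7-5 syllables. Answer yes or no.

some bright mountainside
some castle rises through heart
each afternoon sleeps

Line 1: some (1), bright (1), mountainside (3) → 5 ✓
Line 2: some (1), castle (2), rises (2), through (1), heart (1) → 7 ✓
Line 3: each (1), afternoon (3), sleeps (1) → 5 ✓

Yes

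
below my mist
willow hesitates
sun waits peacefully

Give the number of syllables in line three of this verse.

Line three: sun(1) + waits(1) + peacefully(3) = 5

5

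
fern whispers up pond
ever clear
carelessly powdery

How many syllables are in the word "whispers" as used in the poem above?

2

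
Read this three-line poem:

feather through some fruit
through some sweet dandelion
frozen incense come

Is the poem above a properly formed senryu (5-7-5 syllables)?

Line 1: feather(2) + through(1) + some(1) + fruit(1) = 5 ✓
Line 2: through(1) + some(1) + sweet(1) + dandelion(4) = 7 ✓
Line 3: frozen(2) + incense(2) + come(1) = 5 ✓

Yes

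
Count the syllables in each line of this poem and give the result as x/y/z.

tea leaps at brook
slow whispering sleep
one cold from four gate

Line 1: tea (1), leaps (1), at (1), brook (1) → 4
Line 2: slow (1), whispering (3), sleep (1) → 5
Line 3: one (1), cold (1), from (1), four (1), gate (1) → 5

4/5/5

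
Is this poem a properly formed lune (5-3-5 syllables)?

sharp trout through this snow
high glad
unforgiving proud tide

Line 1: "sharp trout through this snow": 1+1+1+1+1 = 5 ✓
Line 2: "high glad": 1+1 = 2 (expected 3)
Line 3: "unforgiving proud tide": 4+1+1 = 6 (expected 5)

No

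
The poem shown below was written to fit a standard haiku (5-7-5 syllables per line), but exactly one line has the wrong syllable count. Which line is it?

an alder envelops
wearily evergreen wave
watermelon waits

Line 1: an (1), alder (2), envelops (3) → 6 (expected 5)
Line 2: wearily (3), evergreen (3), wave (1) → 7 ✓
Line 3: watermelon (4), waits (1) → 5 ✓

The first line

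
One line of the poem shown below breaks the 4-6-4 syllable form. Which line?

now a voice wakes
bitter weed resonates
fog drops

The third line

Line 1: now (1), a (1), voice (1), wakes (1) → 4 ✓
Line 2: bitter (2), weed (1), resonates (3) → 6 ✓
Line 3: fog (1), drops (1) → 2 (expected 4)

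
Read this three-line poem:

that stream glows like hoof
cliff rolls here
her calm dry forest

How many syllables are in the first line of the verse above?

The first line: that(1) + stream(1) + glows(1) + like(1) + hoof(1) = 5

5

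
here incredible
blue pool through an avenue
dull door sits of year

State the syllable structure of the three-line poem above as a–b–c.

Line 1: here (1), incredible (4) → 5
Line 2: blue (1), pool (1), through (1), an (1), avenue (3) → 7
Line 3: dull (1), door (1), sits (1), of (1), year (1) → 5

5–7–5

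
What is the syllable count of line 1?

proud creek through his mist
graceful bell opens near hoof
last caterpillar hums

5

Line 1: proud (1), creek (1), through (1), his (1), mist (1) → 5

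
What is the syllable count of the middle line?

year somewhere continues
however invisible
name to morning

The middle line: however (3), invisible (4) → 7

7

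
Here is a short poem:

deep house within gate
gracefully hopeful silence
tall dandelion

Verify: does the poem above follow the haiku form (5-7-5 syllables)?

Line 1: "deep house within gate": 1+1+2+1 = 5 ✓
Line 2: "gracefully hopeful silence": 3+2+2 = 7 ✓
Line 3: "tall dandelion": 1+4 = 5 ✓

Yes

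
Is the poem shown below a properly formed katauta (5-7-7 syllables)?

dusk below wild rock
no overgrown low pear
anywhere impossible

No

Line 1: "dusk below wild rock": 1+2+1+1 = 5 ✓
Line 2: "no overgrown low pear": 1+3+1+1 = 6 (expected 7)
Line 3: "anywhere impossible": 3+4 = 7 ✓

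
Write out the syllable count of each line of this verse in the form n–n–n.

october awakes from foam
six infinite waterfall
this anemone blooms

7–7–6

Line 1: october (3), awakes (2), from (1), foam (1) → 7
Line 2: six (1), infinite (3), waterfall (3) → 7
Line 3: this (1), anemone (4), blooms (1) → 6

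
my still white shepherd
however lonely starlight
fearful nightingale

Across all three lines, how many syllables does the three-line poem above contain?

17

Line 1: "my still white shepherd": 1+1+1+2 = 5
Line 2: "however lonely starlight": 3+2+2 = 7
Line 3: "fearful nightingale": 2+3 = 5
Total: 5 + 7 + 5 = 17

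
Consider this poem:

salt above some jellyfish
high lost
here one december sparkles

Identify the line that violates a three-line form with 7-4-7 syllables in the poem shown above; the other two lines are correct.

Line 1: "salt above some jellyfish": 1+2+1+3 = 7 ✓
Line 2: "high lost": 1+1 = 2 (expected 4)
Line 3: "here one december sparkles": 1+1+3+2 = 7 ✓

The second line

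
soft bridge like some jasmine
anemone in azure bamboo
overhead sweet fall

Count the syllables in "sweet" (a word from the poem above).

1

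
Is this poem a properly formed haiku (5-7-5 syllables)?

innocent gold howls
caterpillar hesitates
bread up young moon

No

Line 1: innocent (3), gold (1), howls (1) → 5 ✓
Line 2: caterpillar (4), hesitates (3) → 7 ✓
Line 3: bread (1), up (1), young (1), moon (1) → 4 (expected 5)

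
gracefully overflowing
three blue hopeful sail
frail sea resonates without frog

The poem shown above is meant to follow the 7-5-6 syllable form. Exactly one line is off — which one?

The third line

Line 1: "gracefully overflowing": 3+4 = 7 ✓
Line 2: "three blue hopeful sail": 1+1+2+1 = 5 ✓
Line 3: "frail sea resonates without frog": 1+1+3+2+1 = 8 (expected 6)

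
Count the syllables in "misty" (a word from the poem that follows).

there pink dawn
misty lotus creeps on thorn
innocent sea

2

"misty" has 2 syllables.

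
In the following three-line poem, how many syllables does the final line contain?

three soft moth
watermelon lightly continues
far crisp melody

The final line: "far crisp melody": 1+1+3 = 5

5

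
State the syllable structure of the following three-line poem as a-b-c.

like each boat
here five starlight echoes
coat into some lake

Line 1: like (1), each (1), boat (1) → 3
Line 2: here (1), five (1), starlight (2), echoes (2) → 6
Line 3: coat (1), into (2), some (1), lake (1) → 5

3-6-5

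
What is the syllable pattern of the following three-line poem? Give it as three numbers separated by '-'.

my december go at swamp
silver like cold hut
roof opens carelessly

7-5-6

Line 1: my(1) + december(3) + go(1) + at(1) + swamp(1) = 7
Line 2: silver(2) + like(1) + cold(1) + hut(1) = 5
Line 3: roof(1) + opens(2) + carelessly(3) = 6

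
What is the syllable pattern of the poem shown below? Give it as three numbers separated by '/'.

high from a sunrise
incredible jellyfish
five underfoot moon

Line 1: high(1) + from(1) + a(1) + sunrise(2) = 5
Line 2: incredible(4) + jellyfish(3) = 7
Line 3: five(1) + underfoot(3) + moon(1) = 5

5/7/5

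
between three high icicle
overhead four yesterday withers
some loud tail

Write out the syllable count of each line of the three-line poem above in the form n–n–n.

Line 1: between(2) + three(1) + high(1) + icicle(3) = 7
Line 2: overhead(3) + four(1) + yesterday(3) + withers(2) = 9
Line 3: some(1) + loud(1) + tail(1) = 3

7–9–3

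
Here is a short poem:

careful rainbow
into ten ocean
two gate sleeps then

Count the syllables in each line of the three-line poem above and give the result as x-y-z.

4-5-4

Line 1: "careful rainbow": 2+2 = 4
Line 2: "into ten ocean": 2+1+2 = 5
Line 3: "two gate sleeps then": 1+1+1+1 = 4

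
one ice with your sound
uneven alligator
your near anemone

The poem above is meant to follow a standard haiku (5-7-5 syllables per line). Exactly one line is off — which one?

The third line

Line 1: "one ice with your sound": 1+1+1+1+1 = 5 ✓
Line 2: "uneven alligator": 3+4 = 7 ✓
Line 3: "your near anemone": 1+1+4 = 6 (expected 5)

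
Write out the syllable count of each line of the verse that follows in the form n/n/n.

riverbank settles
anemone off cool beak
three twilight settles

5/7/5

Line 1: riverbank (3), settles (2) → 5
Line 2: anemone (4), off (1), cool (1), beak (1) → 7
Line 3: three (1), twilight (2), settles (2) → 5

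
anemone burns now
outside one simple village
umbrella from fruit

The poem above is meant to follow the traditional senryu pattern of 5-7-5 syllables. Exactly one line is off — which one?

Line 1

Line 1: anemone(4) + burns(1) + now(1) = 6 (expected 5)
Line 2: outside(2) + one(1) + simple(2) + village(2) = 7 ✓
Line 3: umbrella(3) + from(1) + fruit(1) = 5 ✓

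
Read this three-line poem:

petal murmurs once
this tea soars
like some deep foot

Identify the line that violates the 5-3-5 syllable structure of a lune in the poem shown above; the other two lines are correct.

The third line

Line 1: "petal murmurs once": 2+2+1 = 5 ✓
Line 2: "this tea soars": 1+1+1 = 3 ✓
Line 3: "like some deep foot": 1+1+1+1 = 4 (expected 5)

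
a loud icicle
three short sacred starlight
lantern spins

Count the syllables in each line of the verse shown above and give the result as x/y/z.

5/6/3

Line 1: "a loud icicle": 1+1+3 = 5
Line 2: "three short sacred starlight": 1+1+2+2 = 6
Line 3: "lantern spins": 2+1 = 3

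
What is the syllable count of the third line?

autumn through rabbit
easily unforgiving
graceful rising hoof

5

The third line: "graceful rising hoof": 2+2+1 = 5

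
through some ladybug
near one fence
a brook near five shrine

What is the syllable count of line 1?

Line 1: "through some ladybug": 1+1+3 = 5

5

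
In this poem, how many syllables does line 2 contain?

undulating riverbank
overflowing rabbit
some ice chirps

6

Line 2: overflowing (4), rabbit (2) → 6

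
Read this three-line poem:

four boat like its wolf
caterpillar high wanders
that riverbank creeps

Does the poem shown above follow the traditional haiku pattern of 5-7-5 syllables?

Line 1: four (1), boat (1), like (1), its (1), wolf (1) → 5 ✓
Line 2: caterpillar (4), high (1), wanders (2) → 7 ✓
Line 3: that (1), riverbank (3), creeps (1) → 5 ✓

Yes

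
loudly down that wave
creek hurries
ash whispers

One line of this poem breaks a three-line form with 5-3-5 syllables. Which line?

Line 1: loudly(2) + down(1) + that(1) + wave(1) = 5 ✓
Line 2: creek(1) + hurries(2) = 3 ✓
Line 3: ash(1) + whispers(2) = 3 (expected 5)

The third line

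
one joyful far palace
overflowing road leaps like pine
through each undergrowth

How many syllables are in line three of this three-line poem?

5

Line three: through(1) + each(1) + undergrowth(3) = 5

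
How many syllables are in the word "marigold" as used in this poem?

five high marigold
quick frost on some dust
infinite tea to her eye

3

"marigold" has 3 syllables.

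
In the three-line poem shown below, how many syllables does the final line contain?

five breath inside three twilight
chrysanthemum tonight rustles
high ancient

The final line: high(1) + ancient(2) = 3

3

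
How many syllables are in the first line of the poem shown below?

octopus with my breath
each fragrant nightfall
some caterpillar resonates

6

The first line: octopus(3) + with(1) + my(1) + breath(1) = 6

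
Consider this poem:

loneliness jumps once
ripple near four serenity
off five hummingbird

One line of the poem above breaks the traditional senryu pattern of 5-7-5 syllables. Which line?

The second line

Line 1: loneliness (3), jumps (1), once (1) → 5 ✓
Line 2: ripple (2), near (1), four (1), serenity (4) → 8 (expected 7)
Line 3: off (1), five (1), hummingbird (3) → 5 ✓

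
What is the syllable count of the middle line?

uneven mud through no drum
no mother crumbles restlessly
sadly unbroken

The middle line: no (1), mother (2), crumbles (2), restlessly (3) → 8

8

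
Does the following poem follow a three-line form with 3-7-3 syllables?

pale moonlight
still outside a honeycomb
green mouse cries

Yes

Line 1: "pale moonlight": 1+2 = 3 ✓
Line 2: "still outside a honeycomb": 1+2+1+3 = 7 ✓
Line 3: "green mouse cries": 1+1+1 = 3 ✓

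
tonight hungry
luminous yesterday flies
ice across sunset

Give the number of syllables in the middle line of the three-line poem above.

The middle line: luminous (3), yesterday (3), flies (1) → 7

7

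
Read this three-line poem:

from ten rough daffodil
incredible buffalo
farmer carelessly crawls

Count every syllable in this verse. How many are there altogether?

19

Line 1: from (1), ten (1), rough (1), daffodil (3) → 6
Line 2: incredible (4), buffalo (3) → 7
Line 3: farmer (2), carelessly (3), crawls (1) → 6
Total: 6 + 7 + 6 = 19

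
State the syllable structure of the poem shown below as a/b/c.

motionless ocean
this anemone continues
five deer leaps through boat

5/8/5

Line 1: "motionless ocean": 3+2 = 5
Line 2: "this anemone continues": 1+4+3 = 8
Line 3: "five deer leaps through boat": 1+1+1+1+1 = 5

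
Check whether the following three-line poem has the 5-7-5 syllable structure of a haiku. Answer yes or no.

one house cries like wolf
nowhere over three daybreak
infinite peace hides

Line 1: one (1), house (1), cries (1), like (1), wolf (1) → 5 ✓
Line 2: nowhere (2), over (2), three (1), daybreak (2) → 7 ✓
Line 3: infinite (3), peace (1), hides (1) → 5 ✓

Yes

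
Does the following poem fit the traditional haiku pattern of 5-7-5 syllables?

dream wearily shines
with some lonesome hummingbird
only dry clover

Line 1: dream(1) + wearily(3) + shines(1) = 5 ✓
Line 2: with(1) + some(1) + lonesome(2) + hummingbird(3) = 7 ✓
Line 3: only(2) + dry(1) + clover(2) = 5 ✓

Yes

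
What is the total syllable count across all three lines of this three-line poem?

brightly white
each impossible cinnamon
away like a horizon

18

Line 1: "brightly white": 2+1 = 3
Line 2: "each impossible cinnamon": 1+4+3 = 8
Line 3: "away like a horizon": 2+1+1+3 = 7
Total: 3 + 8 + 7 = 18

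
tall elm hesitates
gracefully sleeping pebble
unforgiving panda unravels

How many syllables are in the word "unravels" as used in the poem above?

"unravels" has 3 syllables.

3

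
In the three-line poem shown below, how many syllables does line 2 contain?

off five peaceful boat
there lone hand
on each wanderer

Line 2: there (1), lone (1), hand (1) → 3

3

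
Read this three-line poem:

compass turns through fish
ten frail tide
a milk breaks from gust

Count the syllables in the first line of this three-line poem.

5

The first line: "compass turns through fish": 2+1+1+1 = 5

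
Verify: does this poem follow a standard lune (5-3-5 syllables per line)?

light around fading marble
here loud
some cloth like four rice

No

Line 1: light(1) + around(2) + fading(2) + marble(2) = 7 (expected 5)
Line 2: here(1) + loud(1) = 2 (expected 3)
Line 3: some(1) + cloth(1) + like(1) + four(1) + rice(1) = 5 ✓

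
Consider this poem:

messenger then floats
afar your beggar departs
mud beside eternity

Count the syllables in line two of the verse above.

7

Line two: "afar your beggar departs": 2+1+2+2 = 7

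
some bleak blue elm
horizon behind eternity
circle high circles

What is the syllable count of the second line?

9

The second line: horizon(3) + behind(2) + eternity(4) = 9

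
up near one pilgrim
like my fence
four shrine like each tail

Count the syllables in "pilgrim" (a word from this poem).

2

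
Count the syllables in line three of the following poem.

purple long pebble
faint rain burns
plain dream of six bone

5

Line three: plain (1), dream (1), of (1), six (1), bone (1) → 5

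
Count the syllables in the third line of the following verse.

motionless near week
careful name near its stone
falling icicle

The third line: "falling icicle": 2+3 = 5

5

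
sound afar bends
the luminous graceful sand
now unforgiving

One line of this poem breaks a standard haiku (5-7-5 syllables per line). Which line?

The first line

Line 1: "sound afar bends": 1+2+1 = 4 (expected 5)
Line 2: "the luminous graceful sand": 1+3+2+1 = 7 ✓
Line 3: "now unforgiving": 1+4 = 5 ✓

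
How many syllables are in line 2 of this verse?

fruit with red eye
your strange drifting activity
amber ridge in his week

8

Line 2: your (1), strange (1), drifting (2), activity (4) → 8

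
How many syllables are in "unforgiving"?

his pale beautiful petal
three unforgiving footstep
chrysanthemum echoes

"unforgiving" has 4 syllables.

4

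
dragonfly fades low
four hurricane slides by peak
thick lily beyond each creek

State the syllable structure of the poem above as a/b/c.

Line 1: "dragonfly fades low": 3+1+1 = 5
Line 2: "four hurricane slides by peak": 1+3+1+1+1 = 7
Line 3: "thick lily beyond each creek": 1+2+2+1+1 = 7

5/7/7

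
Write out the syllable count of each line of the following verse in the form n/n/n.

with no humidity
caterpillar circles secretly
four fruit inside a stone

Line 1: "with no humidity": 1+1+4 = 6
Line 2: "caterpillar circles secretly": 4+2+3 = 9
Line 3: "four fruit inside a stone": 1+1+2+1+1 = 6

6/9/6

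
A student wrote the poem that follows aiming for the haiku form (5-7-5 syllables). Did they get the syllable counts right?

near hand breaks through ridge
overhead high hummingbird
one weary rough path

Yes

Line 1: "near hand breaks through ridge": 1+1+1+1+1 = 5 ✓
Line 2: "overhead high hummingbird": 3+1+3 = 7 ✓
Line 3: "one weary rough path": 1+2+1+1 = 5 ✓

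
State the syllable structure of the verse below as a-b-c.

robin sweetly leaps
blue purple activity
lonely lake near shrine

Line 1: robin(2) + sweetly(2) + leaps(1) = 5
Line 2: blue(1) + purple(2) + activity(4) = 7
Line 3: lonely(2) + lake(1) + near(1) + shrine(1) = 5

5-7-5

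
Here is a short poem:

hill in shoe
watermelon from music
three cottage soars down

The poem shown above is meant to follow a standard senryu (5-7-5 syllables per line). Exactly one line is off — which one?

The first line

Line 1: hill (1), in (1), shoe (1) → 3 (expected 5)
Line 2: watermelon (4), from (1), music (2) → 7 ✓
Line 3: three (1), cottage (2), soars (1), down (1) → 5 ✓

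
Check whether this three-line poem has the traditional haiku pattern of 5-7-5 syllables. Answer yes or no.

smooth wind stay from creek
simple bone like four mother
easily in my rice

No

Line 1: "smooth wind stay from creek": 1+1+1+1+1 = 5 ✓
Line 2: "simple bone like four mother": 2+1+1+1+2 = 7 ✓
Line 3: "easily in my rice": 3+1+1+1 = 6 (expected 5)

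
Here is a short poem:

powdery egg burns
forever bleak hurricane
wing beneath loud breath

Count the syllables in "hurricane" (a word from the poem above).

"hurricane" has 3 syllables.

3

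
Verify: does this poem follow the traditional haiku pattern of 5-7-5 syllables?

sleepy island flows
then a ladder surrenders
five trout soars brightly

Yes

Line 1: sleepy (2), island (2), flows (1) → 5 ✓
Line 2: then (1), a (1), ladder (2), surrenders (3) → 7 ✓
Line 3: five (1), trout (1), soars (1), brightly (2) → 5 ✓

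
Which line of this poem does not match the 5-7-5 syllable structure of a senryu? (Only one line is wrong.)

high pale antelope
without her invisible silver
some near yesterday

Line 1: "high pale antelope": 1+1+3 = 5 ✓
Line 2: "without her invisible silver": 2+1+4+2 = 9 (expected 7)
Line 3: "some near yesterday": 1+1+3 = 5 ✓

The second line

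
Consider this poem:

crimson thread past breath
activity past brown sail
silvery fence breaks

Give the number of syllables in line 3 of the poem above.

5

Line 3: "silvery fence breaks": 3+1+1 = 5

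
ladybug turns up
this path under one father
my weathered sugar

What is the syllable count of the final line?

The final line: my(1) + weathered(2) + sugar(2) = 5

5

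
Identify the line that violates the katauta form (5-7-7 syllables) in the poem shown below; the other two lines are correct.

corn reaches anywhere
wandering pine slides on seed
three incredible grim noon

Line 1

Line 1: "corn reaches anywhere": 1+2+3 = 6 (expected 5)
Line 2: "wandering pine slides on seed": 3+1+1+1+1 = 7 ✓
Line 3: "three incredible grim noon": 1+4+1+1 = 7 ✓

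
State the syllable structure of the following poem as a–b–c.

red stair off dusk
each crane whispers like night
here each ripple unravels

4–6–7

Line 1: red (1), stair (1), off (1), dusk (1) → 4
Line 2: each (1), crane (1), whispers (2), like (1), night (1) → 6
Line 3: here (1), each (1), ripple (2), unravels (3) → 7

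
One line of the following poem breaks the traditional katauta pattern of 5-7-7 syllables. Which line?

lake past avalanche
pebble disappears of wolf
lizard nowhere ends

Line 3

Line 1: lake(1) + past(1) + avalanche(3) = 5 ✓
Line 2: pebble(2) + disappears(3) + of(1) + wolf(1) = 7 ✓
Line 3: lizard(2) + nowhere(2) + ends(1) = 5 (expected 7)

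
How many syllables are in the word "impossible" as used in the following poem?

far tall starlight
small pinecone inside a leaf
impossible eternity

4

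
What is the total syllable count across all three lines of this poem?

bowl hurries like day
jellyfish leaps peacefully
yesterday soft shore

17

Line 1: "bowl hurries like day": 1+2+1+1 = 5
Line 2: "jellyfish leaps peacefully": 3+1+3 = 7
Line 3: "yesterday soft shore": 3+1+1 = 5
Total: 5 + 7 + 5 = 17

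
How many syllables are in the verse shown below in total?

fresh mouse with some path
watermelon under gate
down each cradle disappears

Line 1: fresh (1), mouse (1), with (1), some (1), path (1) → 5
Line 2: watermelon (4), under (2), gate (1) → 7
Line 3: down (1), each (1), cradle (2), disappears (3) → 7
Total: 5 + 7 + 7 = 19

19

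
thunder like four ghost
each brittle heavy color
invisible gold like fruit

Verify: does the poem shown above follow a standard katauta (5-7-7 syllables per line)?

Yes

Line 1: thunder (2), like (1), four (1), ghost (1) → 5 ✓
Line 2: each (1), brittle (2), heavy (2), color (2) → 7 ✓
Line 3: invisible (4), gold (1), like (1), fruit (1) → 7 ✓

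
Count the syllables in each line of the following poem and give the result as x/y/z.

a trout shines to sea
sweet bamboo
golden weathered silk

Line 1: a (1), trout (1), shines (1), to (1), sea (1) → 5
Line 2: sweet (1), bamboo (2) → 3
Line 3: golden (2), weathered (2), silk (1) → 5

5/3/5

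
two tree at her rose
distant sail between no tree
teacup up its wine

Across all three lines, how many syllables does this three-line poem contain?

Line 1: "two tree at her rose": 1+1+1+1+1 = 5
Line 2: "distant sail between no tree": 2+1+2+1+1 = 7
Line 3: "teacup up its wine": 2+1+1+1 = 5
Total: 5 + 7 + 5 = 17

17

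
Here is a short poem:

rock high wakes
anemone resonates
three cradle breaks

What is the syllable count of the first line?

3

The first line: rock (1), high (1), wakes (1) → 3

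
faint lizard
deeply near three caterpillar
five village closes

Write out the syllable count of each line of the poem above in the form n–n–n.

Line 1: "faint lizard": 1+2 = 3
Line 2: "deeply near three caterpillar": 2+1+1+4 = 8
Line 3: "five village closes": 1+2+2 = 5

3–8–5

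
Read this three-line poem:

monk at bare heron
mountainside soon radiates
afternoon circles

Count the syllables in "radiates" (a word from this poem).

3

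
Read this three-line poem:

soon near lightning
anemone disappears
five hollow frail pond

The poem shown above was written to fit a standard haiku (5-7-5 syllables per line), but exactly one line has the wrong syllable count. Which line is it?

Line 1: "soon near lightning": 1+1+2 = 4 (expected 5)
Line 2: "anemone disappears": 4+3 = 7 ✓
Line 3: "five hollow frail pond": 1+2+1+1 = 5 ✓

Line 1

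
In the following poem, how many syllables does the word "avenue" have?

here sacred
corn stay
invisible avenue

"avenue" has 3 syllables.

3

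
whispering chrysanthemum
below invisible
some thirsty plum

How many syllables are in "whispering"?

3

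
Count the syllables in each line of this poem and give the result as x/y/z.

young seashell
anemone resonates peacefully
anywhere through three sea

3/10/6

Line 1: young (1), seashell (2) → 3
Line 2: anemone (4), resonates (3), peacefully (3) → 10
Line 3: anywhere (3), through (1), three (1), sea (1) → 6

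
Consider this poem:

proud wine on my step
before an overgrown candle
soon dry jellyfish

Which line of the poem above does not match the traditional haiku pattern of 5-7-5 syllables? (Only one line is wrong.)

Line 2

Line 1: "proud wine on my step": 1+1+1+1+1 = 5 ✓
Line 2: "before an overgrown candle": 2+1+3+2 = 8 (expected 7)
Line 3: "soon dry jellyfish": 1+1+3 = 5 ✓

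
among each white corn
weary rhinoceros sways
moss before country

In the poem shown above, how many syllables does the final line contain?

The final line: moss(1) + before(2) + country(2) = 5

5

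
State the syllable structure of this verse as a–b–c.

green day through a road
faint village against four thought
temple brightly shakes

Line 1: green(1) + day(1) + through(1) + a(1) + road(1) = 5
Line 2: faint(1) + village(2) + against(2) + four(1) + thought(1) = 7
Line 3: temple(2) + brightly(2) + shakes(1) = 5

5–7–5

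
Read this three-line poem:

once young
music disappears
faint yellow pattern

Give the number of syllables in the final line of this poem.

The final line: faint(1) + yellow(2) + pattern(2) = 5

5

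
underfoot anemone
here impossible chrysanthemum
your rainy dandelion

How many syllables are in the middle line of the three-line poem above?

The middle line: "here impossible chrysanthemum": 1+4+4 = 9

9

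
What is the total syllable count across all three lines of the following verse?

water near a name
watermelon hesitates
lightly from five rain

17

Line 1: "water near a name": 2+1+1+1 = 5
Line 2: "watermelon hesitates": 4+3 = 7
Line 3: "lightly from five rain": 2+1+1+1 = 5
Total: 5 + 7 + 5 = 17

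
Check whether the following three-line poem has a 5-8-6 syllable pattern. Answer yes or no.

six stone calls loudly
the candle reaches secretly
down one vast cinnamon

Line 1: "six stone calls loudly": 1+1+1+2 = 5 ✓
Line 2: "the candle reaches secretly": 1+2+2+3 = 8 ✓
Line 3: "down one vast cinnamon": 1+1+1+3 = 6 ✓

Yes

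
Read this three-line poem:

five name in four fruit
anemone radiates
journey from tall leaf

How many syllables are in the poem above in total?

Line 1: five(1) + name(1) + in(1) + four(1) + fruit(1) = 5
Line 2: anemone(4) + radiates(3) = 7
Line 3: journey(2) + from(1) + tall(1) + leaf(1) = 5
Total: 5 + 7 + 5 = 17

17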